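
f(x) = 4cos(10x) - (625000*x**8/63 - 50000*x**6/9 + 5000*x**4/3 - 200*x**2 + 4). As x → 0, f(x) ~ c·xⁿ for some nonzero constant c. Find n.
10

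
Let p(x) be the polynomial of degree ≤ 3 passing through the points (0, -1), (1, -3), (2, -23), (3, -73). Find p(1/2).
-1/2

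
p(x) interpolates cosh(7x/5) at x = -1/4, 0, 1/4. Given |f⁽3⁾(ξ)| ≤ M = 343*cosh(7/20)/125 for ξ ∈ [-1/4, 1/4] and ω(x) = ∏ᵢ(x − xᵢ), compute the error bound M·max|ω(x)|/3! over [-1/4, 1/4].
343*sqrt(3)*cosh(7/20)/216000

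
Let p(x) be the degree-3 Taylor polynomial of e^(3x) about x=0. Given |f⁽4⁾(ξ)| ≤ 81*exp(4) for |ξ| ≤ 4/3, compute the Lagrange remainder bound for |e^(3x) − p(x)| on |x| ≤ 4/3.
32*exp(4)/3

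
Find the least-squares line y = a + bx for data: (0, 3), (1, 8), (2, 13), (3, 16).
a = 17/5, b = 22/5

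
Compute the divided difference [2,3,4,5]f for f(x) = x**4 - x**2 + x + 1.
14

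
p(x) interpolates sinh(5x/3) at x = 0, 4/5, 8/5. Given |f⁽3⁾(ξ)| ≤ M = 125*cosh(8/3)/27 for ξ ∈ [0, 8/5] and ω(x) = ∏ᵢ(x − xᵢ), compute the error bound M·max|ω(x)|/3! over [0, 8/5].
64*sqrt(3)*cosh(8/3)/729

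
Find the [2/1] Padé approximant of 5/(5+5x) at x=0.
1/(x + 1)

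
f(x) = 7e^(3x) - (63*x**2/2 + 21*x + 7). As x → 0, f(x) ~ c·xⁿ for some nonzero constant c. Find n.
3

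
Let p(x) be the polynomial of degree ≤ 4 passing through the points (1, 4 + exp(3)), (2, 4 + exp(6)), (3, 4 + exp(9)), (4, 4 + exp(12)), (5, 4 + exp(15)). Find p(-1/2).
-385*exp(12)/32 - 693*exp(6)/32 + 4 + 1155*exp(3)/128 + 1485*exp(9)/64 + 315*exp(15)/128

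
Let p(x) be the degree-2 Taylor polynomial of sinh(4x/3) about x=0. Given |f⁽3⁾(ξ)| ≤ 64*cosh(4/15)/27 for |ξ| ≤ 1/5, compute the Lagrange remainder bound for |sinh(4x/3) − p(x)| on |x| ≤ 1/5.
32*cosh(4/15)/10125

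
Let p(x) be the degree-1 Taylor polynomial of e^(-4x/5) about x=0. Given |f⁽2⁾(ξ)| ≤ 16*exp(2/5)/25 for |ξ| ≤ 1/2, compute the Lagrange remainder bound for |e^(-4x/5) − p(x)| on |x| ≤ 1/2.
2*exp(2/5)/25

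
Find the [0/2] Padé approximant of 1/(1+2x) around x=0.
1/(2*x + 1)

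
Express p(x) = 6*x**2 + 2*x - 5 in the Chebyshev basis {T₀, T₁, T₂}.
(-2)T₀ + (2)T₁ + (3)T₂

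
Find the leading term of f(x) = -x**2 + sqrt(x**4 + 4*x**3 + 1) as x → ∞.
2*x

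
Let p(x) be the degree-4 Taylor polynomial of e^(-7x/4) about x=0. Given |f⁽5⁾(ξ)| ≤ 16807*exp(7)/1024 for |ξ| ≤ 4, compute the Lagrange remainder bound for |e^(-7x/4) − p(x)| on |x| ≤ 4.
16807*exp(7)/120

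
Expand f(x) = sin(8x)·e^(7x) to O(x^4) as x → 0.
8*x + 56*x**2 + 332*x**3/3 + O(x**4)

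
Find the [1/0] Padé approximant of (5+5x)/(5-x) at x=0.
6*x/5 + 1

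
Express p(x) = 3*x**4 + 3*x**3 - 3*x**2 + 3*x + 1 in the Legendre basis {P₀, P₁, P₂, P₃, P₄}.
(3/5)P₀ + (24/5)P₁ + (-2/7)P₂ + (6/5)P₃ + (24/35)P₄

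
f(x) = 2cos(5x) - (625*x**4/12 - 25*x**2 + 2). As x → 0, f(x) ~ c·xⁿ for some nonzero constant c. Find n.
6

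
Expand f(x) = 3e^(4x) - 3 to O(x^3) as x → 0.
12*x + 24*x**2 + O(x**3)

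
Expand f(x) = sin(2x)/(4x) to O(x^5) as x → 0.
1/2 - x**2/3 + x**4/15 + O(x**5)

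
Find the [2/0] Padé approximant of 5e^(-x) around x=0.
5*x**2/2 - 5*x + 5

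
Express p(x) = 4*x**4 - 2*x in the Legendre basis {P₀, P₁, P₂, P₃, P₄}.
(4/5)P₀ + (-2)P₁ + (16/7)P₂ + (32/35)P₄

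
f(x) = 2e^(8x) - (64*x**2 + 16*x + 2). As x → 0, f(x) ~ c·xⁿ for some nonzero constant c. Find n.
3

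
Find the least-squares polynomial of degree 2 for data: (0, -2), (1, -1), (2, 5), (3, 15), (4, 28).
-11/5 + (-2/5)x + (2)x²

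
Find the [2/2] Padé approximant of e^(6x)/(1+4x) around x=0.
(7*x**2 + 11*x/3 + 1)/(-19*x**2/3 + 5*x/3 + 1)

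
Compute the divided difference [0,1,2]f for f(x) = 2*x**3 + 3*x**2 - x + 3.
9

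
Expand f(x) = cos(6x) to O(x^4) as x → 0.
1 - 18*x**2 + O(x**4)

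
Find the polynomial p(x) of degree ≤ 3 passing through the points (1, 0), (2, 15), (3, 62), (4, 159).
3*x**3 - 2*x**2 - 1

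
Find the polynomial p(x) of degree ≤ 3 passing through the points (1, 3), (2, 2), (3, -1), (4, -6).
-x**2 + 2*x + 2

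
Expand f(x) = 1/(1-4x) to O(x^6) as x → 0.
1 + 4*x + 16*x**2 + 64*x**3 + 256*x**4 + 1024*x**5 + O(x**6)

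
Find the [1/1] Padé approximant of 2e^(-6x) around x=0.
(2 - 6*x)/(3*x + 1)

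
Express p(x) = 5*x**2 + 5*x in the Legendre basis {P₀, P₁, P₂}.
(5/3)P₀ + (5)P₁ + (10/3)P₂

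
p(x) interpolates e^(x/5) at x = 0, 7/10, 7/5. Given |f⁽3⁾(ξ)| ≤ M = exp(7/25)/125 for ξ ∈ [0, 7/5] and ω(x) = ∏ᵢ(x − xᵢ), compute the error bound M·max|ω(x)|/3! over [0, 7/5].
343*sqrt(3)*exp(7/25)/3375000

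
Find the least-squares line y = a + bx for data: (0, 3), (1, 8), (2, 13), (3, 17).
a = 16/5, b = 47/10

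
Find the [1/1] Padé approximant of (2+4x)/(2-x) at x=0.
(2*x + 1)/(1 - x/2)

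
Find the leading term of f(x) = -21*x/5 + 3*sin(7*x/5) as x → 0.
-343*x**3/250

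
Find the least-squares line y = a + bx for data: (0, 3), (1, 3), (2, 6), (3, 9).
a = 21/10, b = 21/10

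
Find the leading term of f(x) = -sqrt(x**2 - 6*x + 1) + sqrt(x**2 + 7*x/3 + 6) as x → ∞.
25/6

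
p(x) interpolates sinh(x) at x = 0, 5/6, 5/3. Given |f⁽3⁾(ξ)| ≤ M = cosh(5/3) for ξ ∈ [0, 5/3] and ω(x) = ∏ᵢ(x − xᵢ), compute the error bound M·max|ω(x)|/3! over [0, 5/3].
125*sqrt(3)*cosh(5/3)/5832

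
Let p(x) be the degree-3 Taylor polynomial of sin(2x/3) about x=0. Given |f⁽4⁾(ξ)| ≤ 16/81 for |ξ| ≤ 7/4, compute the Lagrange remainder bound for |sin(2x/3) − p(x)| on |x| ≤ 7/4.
2401/31104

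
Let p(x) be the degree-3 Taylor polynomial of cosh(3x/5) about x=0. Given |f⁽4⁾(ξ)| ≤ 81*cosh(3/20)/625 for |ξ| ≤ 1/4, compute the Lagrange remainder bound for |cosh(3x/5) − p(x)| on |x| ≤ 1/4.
27*cosh(3/20)/1280000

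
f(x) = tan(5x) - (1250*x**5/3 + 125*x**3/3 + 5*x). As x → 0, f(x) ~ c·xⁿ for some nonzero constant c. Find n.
7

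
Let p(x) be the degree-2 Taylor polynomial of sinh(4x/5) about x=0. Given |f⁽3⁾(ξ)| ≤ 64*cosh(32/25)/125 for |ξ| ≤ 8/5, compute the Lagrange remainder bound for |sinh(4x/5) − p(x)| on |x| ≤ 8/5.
16384*cosh(32/25)/46875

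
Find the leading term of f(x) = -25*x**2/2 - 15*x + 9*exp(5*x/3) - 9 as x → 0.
125*x**3/18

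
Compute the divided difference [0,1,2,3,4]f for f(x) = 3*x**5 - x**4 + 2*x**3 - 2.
29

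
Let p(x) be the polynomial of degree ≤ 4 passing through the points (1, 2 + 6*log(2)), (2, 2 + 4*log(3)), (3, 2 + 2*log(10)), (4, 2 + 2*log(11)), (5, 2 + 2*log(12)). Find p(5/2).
2 + log(30*11**(11/16)*2**(17/64)*3**(59/64)*5**(13/32)/11)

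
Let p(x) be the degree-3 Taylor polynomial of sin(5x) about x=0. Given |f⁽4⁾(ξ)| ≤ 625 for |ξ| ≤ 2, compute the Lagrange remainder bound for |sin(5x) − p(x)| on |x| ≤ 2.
1250/3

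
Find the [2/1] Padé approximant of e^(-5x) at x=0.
(25*x**2/6 - 10*x/3 + 1)/(5*x/3 + 1)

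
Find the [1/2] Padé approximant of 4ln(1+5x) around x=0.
20*x/(-25*x**2/12 + 5*x/2 + 1)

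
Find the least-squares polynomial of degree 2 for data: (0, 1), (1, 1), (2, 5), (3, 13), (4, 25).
1 + (-2)x + (2)x²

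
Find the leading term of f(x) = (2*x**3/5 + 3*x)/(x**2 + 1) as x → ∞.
2*x/5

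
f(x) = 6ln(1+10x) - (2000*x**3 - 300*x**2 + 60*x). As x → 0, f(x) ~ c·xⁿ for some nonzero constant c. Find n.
4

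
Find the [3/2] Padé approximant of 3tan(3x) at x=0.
(-27*x**3/5 + 9*x)/(1 - 18*x**2/5)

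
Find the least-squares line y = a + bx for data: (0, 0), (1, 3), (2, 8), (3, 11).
a = -1/5, b = 19/5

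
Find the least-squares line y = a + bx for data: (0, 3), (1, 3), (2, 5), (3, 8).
a = 11/5, b = 17/10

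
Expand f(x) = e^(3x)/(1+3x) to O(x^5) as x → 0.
1 + 9*x**2/2 - 9*x**3 + 243*x**4/8 + O(x**5)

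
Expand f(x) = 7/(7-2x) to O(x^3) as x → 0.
1 + 2*x/7 + 4*x**2/49 + O(x**3)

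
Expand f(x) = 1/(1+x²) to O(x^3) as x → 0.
1 - x**2 + O(x**3)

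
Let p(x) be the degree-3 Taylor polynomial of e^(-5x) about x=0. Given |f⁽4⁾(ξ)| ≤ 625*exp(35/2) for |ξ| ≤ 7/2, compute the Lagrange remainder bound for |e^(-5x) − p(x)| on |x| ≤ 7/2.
1500625*exp(35/2)/384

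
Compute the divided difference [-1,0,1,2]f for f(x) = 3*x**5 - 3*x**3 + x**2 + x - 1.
12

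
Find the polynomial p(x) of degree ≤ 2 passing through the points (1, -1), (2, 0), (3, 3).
x**2 - 2*x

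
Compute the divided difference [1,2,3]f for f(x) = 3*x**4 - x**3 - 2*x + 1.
69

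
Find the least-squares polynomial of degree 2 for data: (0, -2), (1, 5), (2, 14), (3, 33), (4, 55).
-59/35 + (97/35)x + (20/7)x²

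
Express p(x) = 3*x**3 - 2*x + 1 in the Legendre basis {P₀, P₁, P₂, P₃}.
P₀ + (-1/5)P₁ + (6/5)P₃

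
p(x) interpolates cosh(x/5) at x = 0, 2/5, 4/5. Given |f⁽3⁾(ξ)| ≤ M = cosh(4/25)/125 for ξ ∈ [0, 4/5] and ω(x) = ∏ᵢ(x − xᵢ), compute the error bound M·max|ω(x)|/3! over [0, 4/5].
8*sqrt(3)*cosh(4/25)/421875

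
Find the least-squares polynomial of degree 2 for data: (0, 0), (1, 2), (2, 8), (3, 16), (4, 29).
1/35 + (12/35)x + (12/7)x²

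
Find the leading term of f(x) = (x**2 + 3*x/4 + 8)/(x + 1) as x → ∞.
x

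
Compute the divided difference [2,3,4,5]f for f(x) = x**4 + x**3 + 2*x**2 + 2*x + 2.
15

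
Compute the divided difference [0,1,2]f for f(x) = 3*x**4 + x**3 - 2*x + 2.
24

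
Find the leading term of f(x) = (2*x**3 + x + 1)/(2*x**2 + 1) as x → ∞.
x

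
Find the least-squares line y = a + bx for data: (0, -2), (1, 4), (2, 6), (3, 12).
a = -8/5, b = 22/5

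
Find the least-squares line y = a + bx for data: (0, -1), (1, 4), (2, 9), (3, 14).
a = -1, b = 5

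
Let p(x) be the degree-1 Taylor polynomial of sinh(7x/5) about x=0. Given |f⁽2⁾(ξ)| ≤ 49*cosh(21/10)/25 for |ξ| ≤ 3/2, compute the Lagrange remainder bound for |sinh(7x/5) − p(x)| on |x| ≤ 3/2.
441*cosh(21/10)/200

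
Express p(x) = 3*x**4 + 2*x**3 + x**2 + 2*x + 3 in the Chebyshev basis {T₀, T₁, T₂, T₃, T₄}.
(37/8)T₀ + (7/2)T₁ + (2)T₂ + (1/2)T₃ + (3/8)T₄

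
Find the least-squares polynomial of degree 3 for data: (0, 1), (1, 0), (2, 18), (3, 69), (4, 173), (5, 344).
20/21 + (-262/63)x + (2/3)x² + (25/9)x³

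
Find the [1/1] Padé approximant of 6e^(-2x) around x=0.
(6 - 6*x)/(x + 1)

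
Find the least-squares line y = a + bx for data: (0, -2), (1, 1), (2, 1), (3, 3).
a = -3/2, b = 3/2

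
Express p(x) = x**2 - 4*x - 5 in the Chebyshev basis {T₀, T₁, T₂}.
(-9/2)T₀ + (-4)T₁ + (1/2)T₂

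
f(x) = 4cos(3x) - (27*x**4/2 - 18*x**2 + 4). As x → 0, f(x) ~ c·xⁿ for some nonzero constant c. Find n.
6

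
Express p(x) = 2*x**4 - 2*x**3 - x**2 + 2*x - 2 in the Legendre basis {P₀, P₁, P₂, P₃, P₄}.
(-29/15)P₀ + (4/5)P₁ + (10/21)P₂ + (-4/5)P₃ + (16/35)P₄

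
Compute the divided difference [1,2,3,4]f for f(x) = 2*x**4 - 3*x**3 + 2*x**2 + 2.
17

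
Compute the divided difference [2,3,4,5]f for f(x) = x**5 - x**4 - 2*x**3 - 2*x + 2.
109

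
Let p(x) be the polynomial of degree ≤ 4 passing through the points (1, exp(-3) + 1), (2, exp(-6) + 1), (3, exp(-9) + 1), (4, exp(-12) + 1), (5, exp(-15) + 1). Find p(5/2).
(-5*exp(12) - 20*exp(3) + 3 + 90*exp(6) + 60*exp(9) + 128*exp(15))*exp(-15)/128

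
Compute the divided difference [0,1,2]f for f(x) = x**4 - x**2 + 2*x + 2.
6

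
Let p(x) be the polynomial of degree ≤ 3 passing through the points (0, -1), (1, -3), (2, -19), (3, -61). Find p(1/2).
-1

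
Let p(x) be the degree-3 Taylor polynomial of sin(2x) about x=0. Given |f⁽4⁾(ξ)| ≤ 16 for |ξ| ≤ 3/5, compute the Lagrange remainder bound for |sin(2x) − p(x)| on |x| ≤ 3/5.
54/625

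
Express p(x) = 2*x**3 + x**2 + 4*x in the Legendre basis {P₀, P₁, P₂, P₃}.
(1/3)P₀ + (26/5)P₁ + (2/3)P₂ + (4/5)P₃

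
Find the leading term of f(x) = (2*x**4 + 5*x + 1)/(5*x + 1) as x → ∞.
2*x**3/5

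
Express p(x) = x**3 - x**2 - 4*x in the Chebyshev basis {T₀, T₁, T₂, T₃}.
(-1/2)T₀ + (-13/4)T₁ + (-1/2)T₂ + (1/4)T₃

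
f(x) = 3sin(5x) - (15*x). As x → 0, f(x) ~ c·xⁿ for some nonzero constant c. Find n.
3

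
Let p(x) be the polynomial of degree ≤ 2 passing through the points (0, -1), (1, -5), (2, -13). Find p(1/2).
-5/2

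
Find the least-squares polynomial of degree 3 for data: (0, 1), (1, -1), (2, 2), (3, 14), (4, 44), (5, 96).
121/126 + (-1339/756)x + (-37/36)x² + (28/27)x³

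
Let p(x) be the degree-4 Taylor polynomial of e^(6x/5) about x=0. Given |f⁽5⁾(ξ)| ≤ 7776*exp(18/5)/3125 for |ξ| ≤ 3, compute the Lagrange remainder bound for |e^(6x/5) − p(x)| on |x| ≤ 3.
78732*exp(18/5)/15625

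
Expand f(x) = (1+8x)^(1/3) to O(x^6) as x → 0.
1 + 8*x/3 - 64*x**2/9 + 2560*x**3/81 - 40960*x**4/243 + 720896*x**5/729 + O(x**6)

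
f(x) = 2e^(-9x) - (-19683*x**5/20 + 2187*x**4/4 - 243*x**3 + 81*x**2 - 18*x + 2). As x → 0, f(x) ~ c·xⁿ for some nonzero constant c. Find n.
6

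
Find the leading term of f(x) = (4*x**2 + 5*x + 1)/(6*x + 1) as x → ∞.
2*x/3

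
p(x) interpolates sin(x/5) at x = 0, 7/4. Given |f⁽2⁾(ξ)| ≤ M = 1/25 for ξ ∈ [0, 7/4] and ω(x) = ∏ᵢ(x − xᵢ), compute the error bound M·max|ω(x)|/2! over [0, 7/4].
49/3200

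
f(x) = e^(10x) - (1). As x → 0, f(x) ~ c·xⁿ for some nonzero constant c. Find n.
1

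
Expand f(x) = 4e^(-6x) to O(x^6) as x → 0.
4 - 24*x + 72*x**2 - 144*x**3 + 216*x**4 - 1296*x**5/5 + O(x**6)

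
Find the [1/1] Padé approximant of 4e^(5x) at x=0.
(10*x + 4)/(1 - 5*x/2)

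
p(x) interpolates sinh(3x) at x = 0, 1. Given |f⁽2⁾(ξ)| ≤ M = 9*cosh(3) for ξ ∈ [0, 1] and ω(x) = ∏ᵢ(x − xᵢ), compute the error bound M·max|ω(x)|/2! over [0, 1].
9*cosh(3)/8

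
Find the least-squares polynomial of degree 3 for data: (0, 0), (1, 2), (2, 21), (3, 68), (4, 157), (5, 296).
1/14 + (-251/84)x + (20/7)x² + (23/12)x³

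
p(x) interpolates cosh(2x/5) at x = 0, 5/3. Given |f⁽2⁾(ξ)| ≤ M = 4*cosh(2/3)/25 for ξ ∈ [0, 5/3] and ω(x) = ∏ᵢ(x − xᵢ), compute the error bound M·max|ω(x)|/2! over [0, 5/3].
cosh(2/3)/18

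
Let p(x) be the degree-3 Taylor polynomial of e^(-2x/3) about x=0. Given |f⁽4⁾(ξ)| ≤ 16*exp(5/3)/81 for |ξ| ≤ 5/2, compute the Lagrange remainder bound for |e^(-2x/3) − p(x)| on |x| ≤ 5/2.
625*exp(5/3)/1944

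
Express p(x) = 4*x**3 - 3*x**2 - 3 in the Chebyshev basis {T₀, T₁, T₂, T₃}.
(-9/2)T₀ + (3)T₁ + (-3/2)T₂ + T₃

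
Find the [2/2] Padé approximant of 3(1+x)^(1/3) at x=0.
(7*x**2/9 + 7*x/2 + 3)/(5*x**2/54 + 5*x/6 + 1)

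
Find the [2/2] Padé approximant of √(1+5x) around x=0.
(125*x**2/16 + 25*x/4 + 1)/(25*x**2/16 + 15*x/4 + 1)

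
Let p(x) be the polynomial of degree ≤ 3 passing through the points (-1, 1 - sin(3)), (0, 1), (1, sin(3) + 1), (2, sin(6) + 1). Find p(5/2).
35*sin(6)/16 - 15*sin(3)/8 + 1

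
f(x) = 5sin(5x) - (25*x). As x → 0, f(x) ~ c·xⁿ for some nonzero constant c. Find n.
3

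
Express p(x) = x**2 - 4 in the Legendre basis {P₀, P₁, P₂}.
(-11/3)P₀ + (2/3)P₂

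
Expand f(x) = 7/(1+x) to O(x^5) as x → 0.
7 - 7*x + 7*x**2 - 7*x**3 + 7*x**4 + O(x**5)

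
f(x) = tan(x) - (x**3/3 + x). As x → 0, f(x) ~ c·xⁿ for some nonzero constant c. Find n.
5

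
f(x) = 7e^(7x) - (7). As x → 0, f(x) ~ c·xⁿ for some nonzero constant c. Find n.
1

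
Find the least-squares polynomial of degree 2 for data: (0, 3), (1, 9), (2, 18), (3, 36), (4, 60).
24/7 + (87/70)x + (45/14)x²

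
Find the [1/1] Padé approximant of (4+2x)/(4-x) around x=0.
(x/2 + 1)/(1 - x/4)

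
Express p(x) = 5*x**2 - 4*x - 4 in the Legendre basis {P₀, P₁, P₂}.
(-7/3)P₀ + (-4)P₁ + (10/3)P₂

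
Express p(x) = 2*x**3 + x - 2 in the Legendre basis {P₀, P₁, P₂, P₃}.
(-2)P₀ + (11/5)P₁ + (4/5)P₃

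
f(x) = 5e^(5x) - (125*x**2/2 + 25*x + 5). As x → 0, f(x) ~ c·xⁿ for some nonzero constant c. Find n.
3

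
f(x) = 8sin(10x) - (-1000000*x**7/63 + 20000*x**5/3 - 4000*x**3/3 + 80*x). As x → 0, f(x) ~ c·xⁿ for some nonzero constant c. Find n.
9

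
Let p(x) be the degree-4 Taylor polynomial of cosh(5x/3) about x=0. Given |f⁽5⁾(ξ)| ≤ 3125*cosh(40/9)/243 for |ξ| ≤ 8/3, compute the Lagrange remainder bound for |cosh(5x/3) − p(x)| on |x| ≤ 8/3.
2560000*cosh(40/9)/177147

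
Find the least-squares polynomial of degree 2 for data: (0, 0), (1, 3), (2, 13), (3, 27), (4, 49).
(1/5)x + (3)x²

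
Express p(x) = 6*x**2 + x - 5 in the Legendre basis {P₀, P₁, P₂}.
(-3)P₀ + P₁ + (4)P₂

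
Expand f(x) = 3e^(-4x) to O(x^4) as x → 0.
3 - 12*x + 24*x**2 - 32*x**3 + O(x**4)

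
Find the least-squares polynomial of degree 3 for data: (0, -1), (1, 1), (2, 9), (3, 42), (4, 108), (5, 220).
-13/18 + (211/756)x + (-401/252)x² + (56/27)x³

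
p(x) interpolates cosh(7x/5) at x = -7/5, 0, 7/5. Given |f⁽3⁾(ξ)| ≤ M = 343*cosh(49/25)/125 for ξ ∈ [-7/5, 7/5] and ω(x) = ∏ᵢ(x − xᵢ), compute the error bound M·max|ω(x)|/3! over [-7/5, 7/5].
117649*sqrt(3)*cosh(49/25)/421875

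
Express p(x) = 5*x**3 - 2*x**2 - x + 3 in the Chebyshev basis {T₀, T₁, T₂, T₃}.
(2)T₀ + (11/4)T₁ - T₂ + (5/4)T₃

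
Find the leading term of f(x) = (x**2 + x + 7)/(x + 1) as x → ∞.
x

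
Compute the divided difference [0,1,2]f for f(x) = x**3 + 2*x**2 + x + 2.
5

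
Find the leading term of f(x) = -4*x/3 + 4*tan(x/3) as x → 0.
4*x**3/81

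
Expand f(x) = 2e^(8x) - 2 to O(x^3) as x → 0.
16*x + 64*x**2 + O(x**3)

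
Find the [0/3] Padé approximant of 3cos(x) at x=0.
3/(x**2/2 + 1)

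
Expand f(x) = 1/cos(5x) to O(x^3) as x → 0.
1 + 25*x**2/2 + O(x**3)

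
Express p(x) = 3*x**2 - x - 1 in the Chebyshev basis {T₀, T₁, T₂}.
(1/2)T₀ - T₁ + (3/2)T₂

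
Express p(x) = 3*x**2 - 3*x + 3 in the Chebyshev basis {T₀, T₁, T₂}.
(9/2)T₀ + (-3)T₁ + (3/2)T₂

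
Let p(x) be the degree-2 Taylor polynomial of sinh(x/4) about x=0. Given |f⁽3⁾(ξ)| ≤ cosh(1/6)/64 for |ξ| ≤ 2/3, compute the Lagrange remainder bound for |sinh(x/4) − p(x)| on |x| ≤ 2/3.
cosh(1/6)/1296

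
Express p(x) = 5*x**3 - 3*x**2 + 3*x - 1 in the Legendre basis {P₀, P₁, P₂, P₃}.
(-2)P₀ + (6)P₁ + (-2)P₂ + (2)P₃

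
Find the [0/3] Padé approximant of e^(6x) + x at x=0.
1/(-127*x**3 + 31*x**2 - 7*x + 1)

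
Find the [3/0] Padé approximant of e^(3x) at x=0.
9*x**3/2 + 9*x**2/2 + 3*x + 1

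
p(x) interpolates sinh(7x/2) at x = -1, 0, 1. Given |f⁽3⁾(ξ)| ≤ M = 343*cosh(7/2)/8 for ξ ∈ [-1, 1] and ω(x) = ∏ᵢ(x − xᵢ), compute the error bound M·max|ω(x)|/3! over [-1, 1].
343*sqrt(3)*cosh(7/2)/216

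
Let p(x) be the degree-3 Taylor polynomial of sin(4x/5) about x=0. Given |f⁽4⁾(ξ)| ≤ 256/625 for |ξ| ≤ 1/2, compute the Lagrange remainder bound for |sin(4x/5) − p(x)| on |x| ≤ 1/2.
2/1875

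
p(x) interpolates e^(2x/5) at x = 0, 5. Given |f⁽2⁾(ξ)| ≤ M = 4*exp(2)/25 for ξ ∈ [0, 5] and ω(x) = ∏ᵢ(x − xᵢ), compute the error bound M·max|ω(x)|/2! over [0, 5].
exp(2)/2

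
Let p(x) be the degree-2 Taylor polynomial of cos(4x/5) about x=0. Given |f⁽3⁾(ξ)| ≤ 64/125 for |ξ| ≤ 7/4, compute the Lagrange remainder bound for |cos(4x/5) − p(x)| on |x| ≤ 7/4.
343/750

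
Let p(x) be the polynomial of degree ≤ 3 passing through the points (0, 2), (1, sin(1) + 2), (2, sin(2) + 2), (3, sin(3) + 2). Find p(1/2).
-5*sin(2)/16 + sin(3)/16 + 15*sin(1)/16 + 2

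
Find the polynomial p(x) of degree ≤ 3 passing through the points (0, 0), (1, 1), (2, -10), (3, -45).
-2*x**3 + 3*x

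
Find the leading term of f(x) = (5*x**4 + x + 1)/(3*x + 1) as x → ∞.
5*x**3/3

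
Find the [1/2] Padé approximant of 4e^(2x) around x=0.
(8*x/3 + 4)/(2*x**2/3 - 4*x/3 + 1)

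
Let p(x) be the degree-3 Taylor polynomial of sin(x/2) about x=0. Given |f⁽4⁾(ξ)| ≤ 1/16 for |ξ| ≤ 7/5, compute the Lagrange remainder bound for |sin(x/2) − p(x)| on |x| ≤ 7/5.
2401/240000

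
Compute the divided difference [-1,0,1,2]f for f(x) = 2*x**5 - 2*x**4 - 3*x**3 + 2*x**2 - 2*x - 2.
3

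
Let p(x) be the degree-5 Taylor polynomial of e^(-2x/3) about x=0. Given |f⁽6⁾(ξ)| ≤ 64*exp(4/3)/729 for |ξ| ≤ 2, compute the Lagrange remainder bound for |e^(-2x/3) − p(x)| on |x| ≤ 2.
256*exp(4/3)/32805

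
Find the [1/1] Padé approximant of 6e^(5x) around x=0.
(15*x + 6)/(1 - 5*x/2)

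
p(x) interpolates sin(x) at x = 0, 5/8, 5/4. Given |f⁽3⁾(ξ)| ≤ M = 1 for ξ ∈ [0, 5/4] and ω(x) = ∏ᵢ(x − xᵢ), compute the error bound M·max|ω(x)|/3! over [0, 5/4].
125*sqrt(3)/13824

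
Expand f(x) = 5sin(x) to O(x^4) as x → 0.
5*x - 5*x**3/6 + O(x**4)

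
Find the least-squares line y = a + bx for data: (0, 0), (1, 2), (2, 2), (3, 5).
a = 0, b = 3/2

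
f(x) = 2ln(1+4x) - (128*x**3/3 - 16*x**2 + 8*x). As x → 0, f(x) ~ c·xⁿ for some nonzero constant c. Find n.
4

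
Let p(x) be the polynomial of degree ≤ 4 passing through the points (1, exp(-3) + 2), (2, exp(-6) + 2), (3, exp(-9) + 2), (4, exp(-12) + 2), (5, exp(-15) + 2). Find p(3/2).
(-70*exp(6) - 5 + 28*exp(3) + 140*exp(9) + 35*exp(12) + 256*exp(15))*exp(-15)/128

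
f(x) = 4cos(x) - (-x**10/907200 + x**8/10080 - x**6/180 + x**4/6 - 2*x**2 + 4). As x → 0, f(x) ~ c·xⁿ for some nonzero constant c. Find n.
12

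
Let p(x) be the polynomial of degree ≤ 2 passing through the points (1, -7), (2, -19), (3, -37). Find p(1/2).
-13/4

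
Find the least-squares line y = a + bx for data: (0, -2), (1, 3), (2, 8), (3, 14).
a = -11/5, b = 53/10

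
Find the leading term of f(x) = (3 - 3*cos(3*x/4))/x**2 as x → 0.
27/32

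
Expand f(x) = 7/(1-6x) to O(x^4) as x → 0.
7 + 42*x + 252*x**2 + 1512*x**3 + O(x**4)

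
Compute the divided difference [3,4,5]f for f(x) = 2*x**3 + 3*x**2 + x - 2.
27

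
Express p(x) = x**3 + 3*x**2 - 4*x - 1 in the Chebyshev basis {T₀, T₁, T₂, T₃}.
(1/2)T₀ + (-13/4)T₁ + (3/2)T₂ + (1/4)T₃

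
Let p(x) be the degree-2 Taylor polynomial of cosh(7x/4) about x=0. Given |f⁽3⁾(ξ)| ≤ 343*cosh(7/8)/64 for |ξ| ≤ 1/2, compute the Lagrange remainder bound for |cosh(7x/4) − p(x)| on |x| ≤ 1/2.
343*cosh(7/8)/3072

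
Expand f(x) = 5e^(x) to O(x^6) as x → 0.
5 + 5*x + 5*x**2/2 + 5*x**3/6 + 5*x**4/24 + x**5/24 + O(x**6)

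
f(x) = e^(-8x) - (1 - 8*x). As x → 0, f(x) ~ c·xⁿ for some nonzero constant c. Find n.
2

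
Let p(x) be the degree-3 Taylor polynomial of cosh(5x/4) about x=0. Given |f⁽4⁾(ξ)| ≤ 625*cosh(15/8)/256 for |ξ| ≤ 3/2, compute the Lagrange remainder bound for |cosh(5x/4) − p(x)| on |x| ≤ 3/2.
16875*cosh(15/8)/32768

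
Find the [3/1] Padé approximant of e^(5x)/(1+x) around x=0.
(5125*x**3/1776 + 150*x**2/37 + 855*x/296 + 1)/(1 - 329*x/296)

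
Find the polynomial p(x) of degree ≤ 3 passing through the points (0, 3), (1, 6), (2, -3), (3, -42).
-3*x**3 + 3*x**2 + 3*x + 3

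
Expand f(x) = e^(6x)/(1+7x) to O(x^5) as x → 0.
1 - x + 25*x**2 - 139*x**3 + 1027*x**4 + O(x**5)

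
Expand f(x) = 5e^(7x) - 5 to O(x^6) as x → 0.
35*x + 245*x**2/2 + 1715*x**3/6 + 12005*x**4/24 + 16807*x**5/24 + O(x**6)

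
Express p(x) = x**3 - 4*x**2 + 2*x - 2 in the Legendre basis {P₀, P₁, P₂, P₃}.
(-10/3)P₀ + (13/5)P₁ + (-8/3)P₂ + (2/5)P₃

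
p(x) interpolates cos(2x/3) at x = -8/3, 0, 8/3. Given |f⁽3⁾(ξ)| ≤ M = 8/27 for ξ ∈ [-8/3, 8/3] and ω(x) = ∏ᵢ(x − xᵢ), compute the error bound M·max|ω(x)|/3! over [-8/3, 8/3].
4096*sqrt(3)/19683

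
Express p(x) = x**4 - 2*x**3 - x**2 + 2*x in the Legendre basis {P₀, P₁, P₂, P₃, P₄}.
(-2/15)P₀ + (4/5)P₁ + (-2/21)P₂ + (-4/5)P₃ + (8/35)P₄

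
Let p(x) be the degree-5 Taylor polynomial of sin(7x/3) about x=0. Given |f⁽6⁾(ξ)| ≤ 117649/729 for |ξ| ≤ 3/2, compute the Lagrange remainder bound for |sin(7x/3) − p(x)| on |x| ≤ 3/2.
117649/46080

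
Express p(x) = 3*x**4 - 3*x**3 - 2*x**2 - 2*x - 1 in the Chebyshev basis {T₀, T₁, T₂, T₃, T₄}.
(-7/8)T₀ + (-17/4)T₁ + (1/2)T₂ + (-3/4)T₃ + (3/8)T₄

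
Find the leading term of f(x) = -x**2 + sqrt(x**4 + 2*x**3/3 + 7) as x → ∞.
x/3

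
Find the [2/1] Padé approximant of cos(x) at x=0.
1 - x**2/2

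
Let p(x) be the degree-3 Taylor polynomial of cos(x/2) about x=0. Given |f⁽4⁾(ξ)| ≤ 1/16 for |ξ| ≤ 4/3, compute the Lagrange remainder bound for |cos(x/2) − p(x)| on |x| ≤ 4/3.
2/243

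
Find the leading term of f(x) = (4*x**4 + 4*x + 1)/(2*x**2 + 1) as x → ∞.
2*x**2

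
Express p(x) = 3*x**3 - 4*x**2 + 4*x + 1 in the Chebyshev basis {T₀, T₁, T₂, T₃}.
-T₀ + (25/4)T₁ + (-2)T₂ + (3/4)T₃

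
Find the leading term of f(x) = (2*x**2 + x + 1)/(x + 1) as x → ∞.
2*x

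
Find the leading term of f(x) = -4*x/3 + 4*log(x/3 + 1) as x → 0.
-2*x**2/9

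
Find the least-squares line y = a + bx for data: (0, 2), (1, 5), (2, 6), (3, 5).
a = 3, b = 1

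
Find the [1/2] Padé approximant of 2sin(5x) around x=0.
10*x/(25*x**2/6 + 1)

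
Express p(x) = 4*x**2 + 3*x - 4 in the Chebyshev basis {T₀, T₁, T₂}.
(-2)T₀ + (3)T₁ + (2)T₂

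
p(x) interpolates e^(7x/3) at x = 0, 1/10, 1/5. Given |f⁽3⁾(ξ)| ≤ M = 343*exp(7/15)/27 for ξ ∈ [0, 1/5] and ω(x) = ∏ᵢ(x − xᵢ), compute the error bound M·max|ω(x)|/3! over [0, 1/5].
343*sqrt(3)*exp(7/15)/729000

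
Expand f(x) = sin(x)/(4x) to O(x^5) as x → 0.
1/4 - x**2/24 + x**4/480 + O(x**5)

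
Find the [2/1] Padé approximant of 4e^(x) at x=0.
(2*x**2/3 + 8*x/3 + 4)/(1 - x/3)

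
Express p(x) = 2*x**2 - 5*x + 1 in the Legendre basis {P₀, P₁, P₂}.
(5/3)P₀ + (-5)P₁ + (4/3)P₂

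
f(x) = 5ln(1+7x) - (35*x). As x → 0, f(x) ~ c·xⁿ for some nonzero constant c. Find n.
2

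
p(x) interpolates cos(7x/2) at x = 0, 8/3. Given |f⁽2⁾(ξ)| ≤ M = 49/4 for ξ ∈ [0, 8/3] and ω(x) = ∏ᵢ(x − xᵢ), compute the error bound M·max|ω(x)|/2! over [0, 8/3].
98/9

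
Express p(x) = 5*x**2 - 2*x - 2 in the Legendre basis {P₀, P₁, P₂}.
(-1/3)P₀ + (-2)P₁ + (10/3)P₂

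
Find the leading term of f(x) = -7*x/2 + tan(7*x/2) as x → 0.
343*x**3/24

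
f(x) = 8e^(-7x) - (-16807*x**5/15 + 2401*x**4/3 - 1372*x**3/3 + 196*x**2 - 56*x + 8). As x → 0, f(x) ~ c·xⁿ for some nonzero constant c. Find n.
6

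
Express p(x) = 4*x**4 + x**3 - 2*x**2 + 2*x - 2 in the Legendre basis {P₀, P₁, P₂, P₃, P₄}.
(-28/15)P₀ + (13/5)P₁ + (20/21)P₂ + (2/5)P₃ + (32/35)P₄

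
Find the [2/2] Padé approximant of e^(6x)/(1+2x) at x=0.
(3*x**2 + 2*x + 1)/(x**2 - 2*x + 1)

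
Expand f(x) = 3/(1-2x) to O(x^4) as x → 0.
3 + 6*x + 12*x**2 + 24*x**3 + O(x**4)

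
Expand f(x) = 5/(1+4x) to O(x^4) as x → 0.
5 - 20*x + 80*x**2 - 320*x**3 + O(x**4)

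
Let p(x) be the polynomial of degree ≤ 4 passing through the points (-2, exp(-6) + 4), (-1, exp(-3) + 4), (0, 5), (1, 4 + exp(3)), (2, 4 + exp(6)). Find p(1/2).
((-5*exp(6) + 602 + 60*exp(3))*exp(6) - 20*exp(3) + 3)*exp(-6)/128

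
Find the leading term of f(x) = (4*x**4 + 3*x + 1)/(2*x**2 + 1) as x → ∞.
2*x**2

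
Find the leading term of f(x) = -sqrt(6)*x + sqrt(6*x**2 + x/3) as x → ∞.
sqrt(6)/36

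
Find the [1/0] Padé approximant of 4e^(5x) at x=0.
20*x + 4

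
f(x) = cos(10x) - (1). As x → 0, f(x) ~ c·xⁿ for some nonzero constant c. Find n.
2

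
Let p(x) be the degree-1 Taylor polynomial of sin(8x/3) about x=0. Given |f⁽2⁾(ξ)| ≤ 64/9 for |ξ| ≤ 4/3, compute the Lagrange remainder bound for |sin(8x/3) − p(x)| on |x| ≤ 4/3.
512/81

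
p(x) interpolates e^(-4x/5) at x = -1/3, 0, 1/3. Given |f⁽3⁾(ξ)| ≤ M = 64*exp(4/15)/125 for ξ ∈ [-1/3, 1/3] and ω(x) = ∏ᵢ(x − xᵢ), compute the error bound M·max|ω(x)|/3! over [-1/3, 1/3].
64*sqrt(3)*exp(4/15)/91125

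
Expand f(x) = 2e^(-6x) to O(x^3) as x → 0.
2 - 12*x + 36*x**2 + O(x**3)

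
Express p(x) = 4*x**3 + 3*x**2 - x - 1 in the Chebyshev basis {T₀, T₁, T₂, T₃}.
(1/2)T₀ + (2)T₁ + (3/2)T₂ + T₃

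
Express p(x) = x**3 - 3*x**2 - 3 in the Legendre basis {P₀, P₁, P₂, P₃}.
(-4)P₀ + (3/5)P₁ + (-2)P₂ + (2/5)P₃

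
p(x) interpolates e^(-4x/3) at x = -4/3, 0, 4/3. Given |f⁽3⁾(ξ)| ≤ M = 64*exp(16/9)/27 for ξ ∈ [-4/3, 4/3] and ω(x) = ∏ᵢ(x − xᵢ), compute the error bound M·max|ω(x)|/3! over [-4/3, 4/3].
4096*sqrt(3)*exp(16/9)/19683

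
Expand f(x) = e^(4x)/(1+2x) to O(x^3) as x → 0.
1 + 2*x + 4*x**2 + O(x**3)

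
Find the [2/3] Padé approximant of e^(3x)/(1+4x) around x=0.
(699*x**2/860 + 66*x/43 + 1)/(2409*x**3/860 - 4431*x**2/860 + 109*x/43 + 1)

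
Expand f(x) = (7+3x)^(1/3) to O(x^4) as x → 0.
7**(1/3) + 7**(1/3)*x/7 - 7**(1/3)*x**2/49 + 5*7**(1/3)*x**3/1029 + O(x**4)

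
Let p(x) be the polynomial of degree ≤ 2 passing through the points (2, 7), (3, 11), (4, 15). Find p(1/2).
1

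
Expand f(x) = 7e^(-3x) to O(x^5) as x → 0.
7 - 21*x + 63*x**2/2 - 63*x**3/2 + 189*x**4/8 + O(x**5)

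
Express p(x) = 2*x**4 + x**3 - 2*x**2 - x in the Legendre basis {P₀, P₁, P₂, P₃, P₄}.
(-4/15)P₀ + (-2/5)P₁ + (-4/21)P₂ + (2/5)P₃ + (16/35)P₄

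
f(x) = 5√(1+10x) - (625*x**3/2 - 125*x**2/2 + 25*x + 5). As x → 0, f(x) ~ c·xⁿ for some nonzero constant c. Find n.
4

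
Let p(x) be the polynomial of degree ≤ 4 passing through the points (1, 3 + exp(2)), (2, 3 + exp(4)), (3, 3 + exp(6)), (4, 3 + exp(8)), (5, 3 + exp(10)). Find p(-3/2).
-1365*exp(8)/32 - 2145*exp(4)/32 + 3 + 3003*exp(2)/128 + 5005*exp(6)/64 + 1155*exp(10)/128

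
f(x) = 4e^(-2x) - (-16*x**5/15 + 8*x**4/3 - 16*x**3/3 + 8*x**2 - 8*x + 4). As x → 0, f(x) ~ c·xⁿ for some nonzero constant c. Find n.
6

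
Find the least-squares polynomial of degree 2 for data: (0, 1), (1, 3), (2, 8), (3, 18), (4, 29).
31/35 + (37/70)x + (23/14)x²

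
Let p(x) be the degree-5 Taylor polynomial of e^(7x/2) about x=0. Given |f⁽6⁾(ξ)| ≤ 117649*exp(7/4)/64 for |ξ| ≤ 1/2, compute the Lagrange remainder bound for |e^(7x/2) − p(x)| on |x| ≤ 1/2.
117649*exp(7/4)/2949120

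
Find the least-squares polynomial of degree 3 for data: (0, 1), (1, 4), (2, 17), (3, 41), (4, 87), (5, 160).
50/63 + (925/378)x + (26/63)x² + (59/54)x³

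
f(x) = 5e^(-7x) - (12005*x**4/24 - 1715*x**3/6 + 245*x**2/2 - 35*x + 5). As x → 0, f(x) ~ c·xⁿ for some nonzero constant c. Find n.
5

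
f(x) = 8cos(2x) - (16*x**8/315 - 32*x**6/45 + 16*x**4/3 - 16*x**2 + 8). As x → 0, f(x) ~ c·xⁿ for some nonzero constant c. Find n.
10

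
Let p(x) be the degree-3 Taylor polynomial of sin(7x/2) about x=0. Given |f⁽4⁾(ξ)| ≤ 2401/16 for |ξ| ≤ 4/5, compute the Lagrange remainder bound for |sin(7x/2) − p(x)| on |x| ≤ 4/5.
4802/1875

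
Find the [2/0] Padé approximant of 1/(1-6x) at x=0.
36*x**2 + 6*x + 1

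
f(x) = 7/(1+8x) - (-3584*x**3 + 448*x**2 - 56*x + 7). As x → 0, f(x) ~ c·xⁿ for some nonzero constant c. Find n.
4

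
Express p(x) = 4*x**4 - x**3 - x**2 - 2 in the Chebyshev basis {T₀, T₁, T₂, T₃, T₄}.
-T₀ + (-3/4)T₁ + (3/2)T₂ + (-1/4)T₃ + (1/2)T₄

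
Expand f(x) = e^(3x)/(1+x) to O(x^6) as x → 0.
1 + 2*x + 5*x**2/2 + 2*x**3 + 11*x**4/8 + 13*x**5/20 + O(x**6)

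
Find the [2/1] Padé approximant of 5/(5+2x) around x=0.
1/(2*x/5 + 1)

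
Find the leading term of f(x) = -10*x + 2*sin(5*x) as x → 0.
-125*x**3/3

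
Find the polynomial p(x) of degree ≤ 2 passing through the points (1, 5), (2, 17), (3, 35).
3*x**2 + 3*x - 1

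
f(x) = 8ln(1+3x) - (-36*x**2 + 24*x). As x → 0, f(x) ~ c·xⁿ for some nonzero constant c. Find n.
3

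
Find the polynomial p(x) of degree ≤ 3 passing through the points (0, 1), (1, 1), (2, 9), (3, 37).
2*x**3 - 2*x**2 + 1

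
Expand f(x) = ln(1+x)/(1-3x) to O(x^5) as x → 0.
x + 5*x**2/2 + 47*x**3/6 + 93*x**4/4 + O(x**5)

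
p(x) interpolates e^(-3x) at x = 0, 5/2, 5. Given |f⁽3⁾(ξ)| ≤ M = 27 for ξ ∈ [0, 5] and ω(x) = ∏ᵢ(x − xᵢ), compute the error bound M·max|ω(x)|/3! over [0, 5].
125*sqrt(3)/8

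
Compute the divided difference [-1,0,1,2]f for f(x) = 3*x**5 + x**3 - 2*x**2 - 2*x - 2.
16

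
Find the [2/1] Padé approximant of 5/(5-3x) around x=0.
1/(1 - 3*x/5)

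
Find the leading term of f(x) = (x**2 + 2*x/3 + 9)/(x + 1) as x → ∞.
x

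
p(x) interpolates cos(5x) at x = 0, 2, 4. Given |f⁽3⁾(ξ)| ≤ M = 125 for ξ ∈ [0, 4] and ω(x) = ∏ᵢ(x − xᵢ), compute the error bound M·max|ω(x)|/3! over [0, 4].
1000*sqrt(3)/27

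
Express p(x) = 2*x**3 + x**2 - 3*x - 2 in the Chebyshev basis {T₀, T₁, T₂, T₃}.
(-3/2)T₀ + (-3/2)T₁ + (1/2)T₂ + (1/2)T₃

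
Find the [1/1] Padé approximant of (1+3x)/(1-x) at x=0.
(3*x + 1)/(1 - x)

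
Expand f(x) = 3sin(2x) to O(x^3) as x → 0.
6*x + O(x**3)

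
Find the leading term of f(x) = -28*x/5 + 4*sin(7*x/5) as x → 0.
-686*x**3/375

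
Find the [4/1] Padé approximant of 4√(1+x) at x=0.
(3*x**4/160 - x**3/10 + 9*x**2/10 + 24*x/5 + 4)/(7*x/10 + 1)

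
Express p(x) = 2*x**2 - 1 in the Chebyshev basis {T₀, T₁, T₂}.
T₂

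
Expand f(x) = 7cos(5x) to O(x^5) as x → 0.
7 - 175*x**2/2 + 4375*x**4/24 + O(x**5)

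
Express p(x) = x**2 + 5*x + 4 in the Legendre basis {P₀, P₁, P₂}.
(13/3)P₀ + (5)P₁ + (2/3)P₂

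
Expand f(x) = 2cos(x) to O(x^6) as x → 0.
2 - x**2 + x**4/12 + O(x**6)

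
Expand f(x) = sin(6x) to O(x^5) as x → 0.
6*x - 36*x**3 + O(x**5)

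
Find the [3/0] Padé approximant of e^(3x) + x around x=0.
9*x**3/2 + 9*x**2/2 + 4*x + 1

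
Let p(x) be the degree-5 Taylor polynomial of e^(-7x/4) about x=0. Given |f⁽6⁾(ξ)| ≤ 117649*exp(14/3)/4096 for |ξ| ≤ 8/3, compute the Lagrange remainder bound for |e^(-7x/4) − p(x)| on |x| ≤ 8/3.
470596*exp(14/3)/32805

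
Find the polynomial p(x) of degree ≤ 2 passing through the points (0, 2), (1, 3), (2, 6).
x**2 + 2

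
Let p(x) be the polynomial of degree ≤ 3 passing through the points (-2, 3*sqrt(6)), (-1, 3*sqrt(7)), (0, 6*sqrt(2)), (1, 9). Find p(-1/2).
-9/16 - 3*sqrt(6)/16 + 27*sqrt(7)/16 + 27*sqrt(2)/8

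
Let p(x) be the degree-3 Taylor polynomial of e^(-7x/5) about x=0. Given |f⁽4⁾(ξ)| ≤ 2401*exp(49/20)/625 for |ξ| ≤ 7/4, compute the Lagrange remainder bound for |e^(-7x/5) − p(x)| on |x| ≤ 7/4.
5764801*exp(49/20)/3840000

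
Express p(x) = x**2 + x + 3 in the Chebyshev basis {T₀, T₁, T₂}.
(7/2)T₀ + T₁ + (1/2)T₂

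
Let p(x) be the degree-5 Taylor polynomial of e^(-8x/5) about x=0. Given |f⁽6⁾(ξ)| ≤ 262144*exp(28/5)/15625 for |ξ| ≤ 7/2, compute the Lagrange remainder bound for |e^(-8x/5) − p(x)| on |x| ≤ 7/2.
30118144*exp(28/5)/703125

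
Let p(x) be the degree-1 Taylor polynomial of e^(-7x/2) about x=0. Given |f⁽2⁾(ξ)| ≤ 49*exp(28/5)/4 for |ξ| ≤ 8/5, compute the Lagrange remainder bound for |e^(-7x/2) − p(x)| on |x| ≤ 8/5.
392*exp(28/5)/25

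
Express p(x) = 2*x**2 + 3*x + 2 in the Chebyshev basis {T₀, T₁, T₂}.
(3)T₀ + (3)T₁ + T₂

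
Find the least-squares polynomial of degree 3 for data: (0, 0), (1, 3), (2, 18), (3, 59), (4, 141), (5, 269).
5/18 + (-779/756)x + (64/63)x² + (215/108)x³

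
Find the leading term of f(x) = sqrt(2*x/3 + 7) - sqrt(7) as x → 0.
sqrt(7)*x/21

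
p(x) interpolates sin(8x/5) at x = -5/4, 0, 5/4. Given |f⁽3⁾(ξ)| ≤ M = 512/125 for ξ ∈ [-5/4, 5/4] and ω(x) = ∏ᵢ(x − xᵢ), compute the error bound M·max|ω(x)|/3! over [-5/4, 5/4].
8*sqrt(3)/27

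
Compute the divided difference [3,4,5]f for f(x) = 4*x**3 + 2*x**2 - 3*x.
50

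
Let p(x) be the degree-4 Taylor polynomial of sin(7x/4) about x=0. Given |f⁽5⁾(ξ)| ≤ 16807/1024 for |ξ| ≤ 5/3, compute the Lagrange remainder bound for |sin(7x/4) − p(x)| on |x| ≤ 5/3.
10504375/5971968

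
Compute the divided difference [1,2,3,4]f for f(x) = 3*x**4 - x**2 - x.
30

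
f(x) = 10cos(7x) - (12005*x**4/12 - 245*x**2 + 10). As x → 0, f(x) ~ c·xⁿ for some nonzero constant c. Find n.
6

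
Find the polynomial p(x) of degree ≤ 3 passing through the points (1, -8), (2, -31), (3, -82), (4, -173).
-2*x**3 - 2*x**2 - 3*x - 1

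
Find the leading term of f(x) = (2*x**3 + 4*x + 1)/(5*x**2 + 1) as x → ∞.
2*x/5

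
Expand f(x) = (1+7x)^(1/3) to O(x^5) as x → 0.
1 + 7*x/3 - 49*x**2/9 + 1715*x**3/81 - 24010*x**4/243 + O(x**5)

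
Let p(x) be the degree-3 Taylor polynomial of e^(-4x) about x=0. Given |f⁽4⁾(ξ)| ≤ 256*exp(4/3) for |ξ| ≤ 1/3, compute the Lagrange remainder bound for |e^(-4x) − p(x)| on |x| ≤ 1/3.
32*exp(4/3)/243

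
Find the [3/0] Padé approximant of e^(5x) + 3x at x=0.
125*x**3/6 + 25*x**2/2 + 8*x + 1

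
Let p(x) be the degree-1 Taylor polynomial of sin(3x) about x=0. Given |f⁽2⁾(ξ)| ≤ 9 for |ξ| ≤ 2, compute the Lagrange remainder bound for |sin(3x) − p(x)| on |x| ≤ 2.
18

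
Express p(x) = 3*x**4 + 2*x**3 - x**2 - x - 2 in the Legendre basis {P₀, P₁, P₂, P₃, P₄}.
(-26/15)P₀ + (1/5)P₁ + (22/21)P₂ + (4/5)P₃ + (24/35)P₄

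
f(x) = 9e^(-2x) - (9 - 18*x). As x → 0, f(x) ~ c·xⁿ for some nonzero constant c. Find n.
2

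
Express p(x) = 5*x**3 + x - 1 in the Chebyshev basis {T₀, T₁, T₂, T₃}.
-T₀ + (19/4)T₁ + (5/4)T₃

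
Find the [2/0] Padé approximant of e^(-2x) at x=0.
2*x**2 - 2*x + 1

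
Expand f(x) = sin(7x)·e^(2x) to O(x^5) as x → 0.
7*x + 14*x**2 - 259*x**3/6 - 105*x**4 + O(x**5)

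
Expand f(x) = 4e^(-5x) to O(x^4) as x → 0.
4 - 20*x + 50*x**2 - 250*x**3/3 + O(x**4)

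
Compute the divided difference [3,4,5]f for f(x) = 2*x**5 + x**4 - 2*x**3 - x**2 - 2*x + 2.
1392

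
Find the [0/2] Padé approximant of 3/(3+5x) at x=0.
1/(5*x/3 + 1)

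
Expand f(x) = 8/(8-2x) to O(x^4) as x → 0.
1 + x/4 + x**2/16 + x**3/64 + O(x**4)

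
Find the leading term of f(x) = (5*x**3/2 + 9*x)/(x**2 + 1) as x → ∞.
5*x/2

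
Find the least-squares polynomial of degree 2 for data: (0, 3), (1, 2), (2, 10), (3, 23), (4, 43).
19/7 + (-233/70)x + (47/14)x²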